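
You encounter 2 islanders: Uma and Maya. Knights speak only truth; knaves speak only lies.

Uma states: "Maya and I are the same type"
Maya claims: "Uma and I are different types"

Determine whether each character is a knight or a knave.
Uma is a knave.
Maya is a knight.

Verification:
- Uma (knave) says "Maya and I are the same type" - this is FALSE (a lie) because Uma is a knave and Maya is a knight.
- Maya (knight) says "Uma and I are different types" - this is TRUE because Maya is a knight and Uma is a knave.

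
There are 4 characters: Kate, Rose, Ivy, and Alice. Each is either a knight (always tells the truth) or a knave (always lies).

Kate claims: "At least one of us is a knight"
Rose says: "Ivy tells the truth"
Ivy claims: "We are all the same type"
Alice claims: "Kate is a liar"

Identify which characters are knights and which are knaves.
Kate is a knight.
Rose is a knave.
Ivy is a knave.
Alice is a knave.

Verification:
- Kate (knight) says "At least one of us is a knight" - this is TRUE because Kate is a knight.
- Rose (knave) says "Ivy tells the truth" - this is FALSE (a lie) because Ivy is a knave.
- Ivy (knave) says "We are all the same type" - this is FALSE (a lie) because Kate is a knight and Rose, Ivy, and Alice are knaves.
- Alice (knave) says "Kate is a liar" - this is FALSE (a lie) because Kate is a knight.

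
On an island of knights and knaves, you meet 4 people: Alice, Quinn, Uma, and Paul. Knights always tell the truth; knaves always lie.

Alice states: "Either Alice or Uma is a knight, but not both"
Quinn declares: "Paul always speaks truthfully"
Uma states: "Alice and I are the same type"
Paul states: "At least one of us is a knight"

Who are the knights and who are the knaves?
Alice is a knight.
Quinn is a knight.
Uma is a knave.
Paul is a knight.

Verification:
- Alice (knight) says "Either Alice or Uma is a knight, but not both" - this is TRUE because Alice is a knight and Uma is a knave.
- Quinn (knight) says "Paul always speaks truthfully" - this is TRUE because Paul is a knight.
- Uma (knave) says "Alice and I are the same type" - this is FALSE (a lie) because Uma is a knave and Alice is a knight.
- Paul (knight) says "At least one of us is a knight" - this is TRUE because Alice, Quinn, and Paul are knights.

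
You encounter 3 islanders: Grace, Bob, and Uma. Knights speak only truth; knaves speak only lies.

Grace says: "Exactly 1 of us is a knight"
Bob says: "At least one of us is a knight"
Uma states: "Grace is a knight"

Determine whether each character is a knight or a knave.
Grace is a knave.
Bob is a knave.
Uma is a knave.

Verification:
- Grace (knave) says "Exactly 1 of us is a knight" - this is FALSE (a lie) because there are 0 knights.
- Bob (knave) says "At least one of us is a knight" - this is FALSE (a lie) because no one is a knight.
- Uma (knave) says "Grace is a knight" - this is FALSE (a lie) because Grace is a knave.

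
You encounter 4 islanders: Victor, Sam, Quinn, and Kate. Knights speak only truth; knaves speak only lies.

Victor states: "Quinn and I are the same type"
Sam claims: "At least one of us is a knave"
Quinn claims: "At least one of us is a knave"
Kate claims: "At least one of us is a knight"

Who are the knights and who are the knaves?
Victor is a knave.
Sam is a knight.
Quinn is a knight.
Kate is a knight.

Verification:
- Victor (knave) says "Quinn and I are the same type" - this is FALSE (a lie) because Victor is a knave and Quinn is a knight.
- Sam (knight) says "At least one of us is a knave" - this is TRUE because Victor is a knave.
- Quinn (knight) says "At least one of us is a knave" - this is TRUE because Victor is a knave.
- Kate (knight) says "At least one of us is a knight" - this is TRUE because Sam, Quinn, and Kate are knights.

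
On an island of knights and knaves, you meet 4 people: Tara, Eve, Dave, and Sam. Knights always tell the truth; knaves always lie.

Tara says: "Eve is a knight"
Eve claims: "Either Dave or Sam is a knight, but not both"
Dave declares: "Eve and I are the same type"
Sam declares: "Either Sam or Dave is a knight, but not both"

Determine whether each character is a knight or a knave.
Tara is a knight.
Eve is a knight.
Dave is a knave.
Sam is a knight.

Verification:
- Tara (knight) says "Eve is a knight" - this is TRUE because Eve is a knight.
- Eve (knight) says "Either Dave or Sam is a knight, but not both" - this is TRUE because Dave is a knave and Sam is a knight.
- Dave (knave) says "Eve and I are the same type" - this is FALSE (a lie) because Dave is a knave and Eve is a knight.
- Sam (knight) says "Either Sam or Dave is a knight, but not both" - this is TRUE because Sam is a knight and Dave is a knave.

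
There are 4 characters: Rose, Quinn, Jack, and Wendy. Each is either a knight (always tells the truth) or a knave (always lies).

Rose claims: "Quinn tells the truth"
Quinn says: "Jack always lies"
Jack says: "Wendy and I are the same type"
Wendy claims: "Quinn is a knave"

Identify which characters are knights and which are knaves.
Rose is a knave.
Quinn is a knave.
Jack is a knight.
Wendy is a knight.

Verification:
- Rose (knave) says "Quinn tells the truth" - this is FALSE (a lie) because Quinn is a knave.
- Quinn (knave) says "Jack always lies" - this is FALSE (a lie) because Jack is a knight.
- Jack (knight) says "Wendy and I are the same type" - this is TRUE because Jack is a knight and Wendy is a knight.
- Wendy (knight) says "Quinn is a knave" - this is TRUE because Quinn is a knave.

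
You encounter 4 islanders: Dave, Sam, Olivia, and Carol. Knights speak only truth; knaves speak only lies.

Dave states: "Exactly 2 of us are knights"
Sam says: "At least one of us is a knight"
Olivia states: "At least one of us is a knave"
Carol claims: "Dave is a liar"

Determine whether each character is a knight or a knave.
Dave is a knave.
Sam is a knight.
Olivia is a knight.
Carol is a knight.

Verification:
- Dave (knave) says "Exactly 2 of us are knights" - this is FALSE (a lie) because there are 3 knights.
- Sam (knight) says "At least one of us is a knight" - this is TRUE because Sam, Olivia, and Carol are knights.
- Olivia (knight) says "At least one of us is a knave" - this is TRUE because Dave is a knave.
- Carol (knight) says "Dave is a liar" - this is TRUE because Dave is a knave.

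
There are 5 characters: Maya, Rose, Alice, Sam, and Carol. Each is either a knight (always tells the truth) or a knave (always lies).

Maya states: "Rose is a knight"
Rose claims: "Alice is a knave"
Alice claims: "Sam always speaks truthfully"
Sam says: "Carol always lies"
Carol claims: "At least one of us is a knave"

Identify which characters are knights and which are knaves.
Maya is a knight.
Rose is a knight.
Alice is a knave.
Sam is a knave.
Carol is a knight.

Verification:
- Maya (knight) says "Rose is a knight" - this is TRUE because Rose is a knight.
- Rose (knight) says "Alice is a knave" - this is TRUE because Alice is a knave.
- Alice (knave) says "Sam always speaks truthfully" - this is FALSE (a lie) because Sam is a knave.
- Sam (knave) says "Carol always lies" - this is FALSE (a lie) because Carol is a knight.
- Carol (knight) says "At least one of us is a knave" - this is TRUE because Alice and Sam are knaves.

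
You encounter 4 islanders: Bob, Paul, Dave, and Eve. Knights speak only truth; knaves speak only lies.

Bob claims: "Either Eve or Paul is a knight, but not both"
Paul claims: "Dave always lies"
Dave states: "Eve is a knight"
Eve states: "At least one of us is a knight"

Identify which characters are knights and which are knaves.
Bob is a knight.
Paul is a knave.
Dave is a knight.
Eve is a knight.

Verification:
- Bob (knight) says "Either Eve or Paul is a knight, but not both" - this is TRUE because Eve is a knight and Paul is a knave.
- Paul (knave) says "Dave always lies" - this is FALSE (a lie) because Dave is a knight.
- Dave (knight) says "Eve is a knight" - this is TRUE because Eve is a knight.
- Eve (knight) says "At least one of us is a knight" - this is TRUE because Bob, Dave, and Eve are knights.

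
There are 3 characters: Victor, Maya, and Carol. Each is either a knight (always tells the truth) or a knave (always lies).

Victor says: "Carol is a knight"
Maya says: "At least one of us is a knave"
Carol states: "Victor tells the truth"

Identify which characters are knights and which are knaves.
Victor is a knave.
Maya is a knight.
Carol is a knave.

Verification:
- Victor (knave) says "Carol is a knight" - this is FALSE (a lie) because Carol is a knave.
- Maya (knight) says "At least one of us is a knave" - this is TRUE because Victor and Carol are knaves.
- Carol (knave) says "Victor tells the truth" - this is FALSE (a lie) because Victor is a knave.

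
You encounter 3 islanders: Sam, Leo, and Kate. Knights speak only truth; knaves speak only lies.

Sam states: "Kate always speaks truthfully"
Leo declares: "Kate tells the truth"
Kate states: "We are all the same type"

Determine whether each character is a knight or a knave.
Sam is a knight.
Leo is a knight.
Kate is a knight.

Verification:
- Sam (knight) says "Kate always speaks truthfully" - this is TRUE because Kate is a knight.
- Leo (knight) says "Kate tells the truth" - this is TRUE because Kate is a knight.
- Kate (knight) says "We are all the same type" - this is TRUE because Sam, Leo, and Kate are knights.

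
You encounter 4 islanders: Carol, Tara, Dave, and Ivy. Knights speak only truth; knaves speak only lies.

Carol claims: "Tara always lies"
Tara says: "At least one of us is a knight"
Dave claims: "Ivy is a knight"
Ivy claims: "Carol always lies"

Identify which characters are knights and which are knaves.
Carol is a knave.
Tara is a knight.
Dave is a knight.
Ivy is a knight.

Verification:
- Carol (knave) says "Tara always lies" - this is FALSE (a lie) because Tara is a knight.
- Tara (knight) says "At least one of us is a knight" - this is TRUE because Tara, Dave, and Ivy are knights.
- Dave (knight) says "Ivy is a knight" - this is TRUE because Ivy is a knight.
- Ivy (knight) says "Carol always lies" - this is TRUE because Carol is a knave.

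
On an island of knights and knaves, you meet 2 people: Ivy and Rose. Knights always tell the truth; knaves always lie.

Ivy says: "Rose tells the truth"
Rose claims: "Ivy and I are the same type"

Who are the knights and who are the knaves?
Ivy is a knight.
Rose is a knight.

Verification:
- Ivy (knight) says "Rose tells the truth" - this is TRUE because Rose is a knight.
- Rose (knight) says "Ivy and I are the same type" - this is TRUE because Rose is a knight and Ivy is a knight.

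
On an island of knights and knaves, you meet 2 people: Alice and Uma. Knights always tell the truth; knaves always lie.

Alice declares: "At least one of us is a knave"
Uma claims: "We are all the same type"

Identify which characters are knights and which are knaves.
Alice is a knight.
Uma is a knave.

Verification:
- Alice (knight) says "At least one of us is a knave" - this is TRUE because Uma is a knave.
- Uma (knave) says "We are all the same type" - this is FALSE (a lie) because Alice is a knight and Uma is a knave.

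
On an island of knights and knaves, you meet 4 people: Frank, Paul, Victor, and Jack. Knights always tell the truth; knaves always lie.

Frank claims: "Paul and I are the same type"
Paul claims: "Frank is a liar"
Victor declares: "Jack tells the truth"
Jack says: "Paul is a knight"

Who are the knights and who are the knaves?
Frank is a knave.
Paul is a knight.
Victor is a knight.
Jack is a knight.

Verification:
- Frank (knave) says "Paul and I are the same type" - this is FALSE (a lie) because Frank is a knave and Paul is a knight.
- Paul (knight) says "Frank is a liar" - this is TRUE because Frank is a knave.
- Victor (knight) says "Jack tells the truth" - this is TRUE because Jack is a knight.
- Jack (knight) says "Paul is a knight" - this is TRUE because Paul is a knight.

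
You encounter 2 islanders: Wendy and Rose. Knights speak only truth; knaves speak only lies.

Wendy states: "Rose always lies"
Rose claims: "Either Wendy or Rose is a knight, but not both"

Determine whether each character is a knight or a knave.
Wendy is a knave.
Rose is a knight.

Verification:
- Wendy (knave) says "Rose always lies" - this is FALSE (a lie) because Rose is a knight.
- Rose (knight) says "Either Wendy or Rose is a knight, but not both" - this is TRUE because Wendy is a knave and Rose is a knight.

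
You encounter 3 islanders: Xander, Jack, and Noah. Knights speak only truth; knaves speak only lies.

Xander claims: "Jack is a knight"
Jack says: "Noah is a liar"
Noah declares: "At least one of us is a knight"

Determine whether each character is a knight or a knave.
Xander is a knave.
Jack is a knave.
Noah is a knight.

Verification:
- Xander (knave) says "Jack is a knight" - this is FALSE (a lie) because Jack is a knave.
- Jack (knave) says "Noah is a liar" - this is FALSE (a lie) because Noah is a knight.
- Noah (knight) says "At least one of us is a knight" - this is TRUE because Noah is a knight.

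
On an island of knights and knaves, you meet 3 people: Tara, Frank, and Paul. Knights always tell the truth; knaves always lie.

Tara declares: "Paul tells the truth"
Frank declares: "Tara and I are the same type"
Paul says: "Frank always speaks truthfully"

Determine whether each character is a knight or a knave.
Tara is a knight.
Frank is a knight.
Paul is a knight.

Verification:
- Tara (knight) says "Paul tells the truth" - this is TRUE because Paul is a knight.
- Frank (knight) says "Tara and I are the same type" - this is TRUE because Frank is a knight and Tara is a knight.
- Paul (knight) says "Frank always speaks truthfully" - this is TRUE because Frank is a knight.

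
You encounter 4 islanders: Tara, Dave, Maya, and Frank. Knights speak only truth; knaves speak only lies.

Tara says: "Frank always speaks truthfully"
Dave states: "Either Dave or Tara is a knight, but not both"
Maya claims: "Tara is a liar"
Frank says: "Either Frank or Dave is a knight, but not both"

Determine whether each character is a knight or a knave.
Tara is a knave.
Dave is a knave.
Maya is a knight.
Frank is a knave.

Verification:
- Tara (knave) says "Frank always speaks truthfully" - this is FALSE (a lie) because Frank is a knave.
- Dave (knave) says "Either Dave or Tara is a knight, but not both" - this is FALSE (a lie) because Dave is a knave and Tara is a knave.
- Maya (knight) says "Tara is a liar" - this is TRUE because Tara is a knave.
- Frank (knave) says "Either Frank or Dave is a knight, but not both" - this is FALSE (a lie) because Frank is a knave and Dave is a knave.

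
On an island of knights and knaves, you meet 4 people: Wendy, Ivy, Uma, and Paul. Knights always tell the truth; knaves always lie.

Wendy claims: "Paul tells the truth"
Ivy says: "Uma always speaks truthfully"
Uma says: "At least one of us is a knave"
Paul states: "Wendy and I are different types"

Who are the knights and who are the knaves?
Wendy is a knave.
Ivy is a knight.
Uma is a knight.
Paul is a knave.

Verification:
- Wendy (knave) says "Paul tells the truth" - this is FALSE (a lie) because Paul is a knave.
- Ivy (knight) says "Uma always speaks truthfully" - this is TRUE because Uma is a knight.
- Uma (knight) says "At least one of us is a knave" - this is TRUE because Wendy and Paul are knaves.
- Paul (knave) says "Wendy and I are different types" - this is FALSE (a lie) because Paul is a knave and Wendy is a knave.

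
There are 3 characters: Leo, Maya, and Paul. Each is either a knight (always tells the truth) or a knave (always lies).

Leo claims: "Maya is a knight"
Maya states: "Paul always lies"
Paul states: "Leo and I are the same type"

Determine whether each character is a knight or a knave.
Leo is a knight.
Maya is a knight.
Paul is a knave.

Verification:
- Leo (knight) says "Maya is a knight" - this is TRUE because Maya is a knight.
- Maya (knight) says "Paul always lies" - this is TRUE because Paul is a knave.
- Paul (knave) says "Leo and I are the same type" - this is FALSE (a lie) because Paul is a knave and Leo is a knight.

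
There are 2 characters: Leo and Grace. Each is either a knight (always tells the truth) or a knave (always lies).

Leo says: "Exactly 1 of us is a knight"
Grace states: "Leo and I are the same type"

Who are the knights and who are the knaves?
Leo is a knight.
Grace is a knave.

Verification:
- Leo (knight) says "Exactly 1 of us is a knight" - this is TRUE because there are 1 knights.
- Grace (knave) says "Leo and I are the same type" - this is FALSE (a lie) because Grace is a knave and Leo is a knight.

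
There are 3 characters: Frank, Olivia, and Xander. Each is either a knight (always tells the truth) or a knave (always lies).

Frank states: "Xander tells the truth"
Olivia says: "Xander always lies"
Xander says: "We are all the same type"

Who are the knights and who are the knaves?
Frank is a knave.
Olivia is a knight.
Xander is a knave.

Verification:
- Frank (knave) says "Xander tells the truth" - this is FALSE (a lie) because Xander is a knave.
- Olivia (knight) says "Xander always lies" - this is TRUE because Xander is a knave.
- Xander (knave) says "We are all the same type" - this is FALSE (a lie) because Olivia is a knight and Frank and Xander are knaves.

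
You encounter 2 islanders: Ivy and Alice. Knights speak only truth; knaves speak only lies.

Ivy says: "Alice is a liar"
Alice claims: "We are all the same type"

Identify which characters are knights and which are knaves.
Ivy is a knight.
Alice is a knave.

Verification:
- Ivy (knight) says "Alice is a liar" - this is TRUE because Alice is a knave.
- Alice (knave) says "We are all the same type" - this is FALSE (a lie) because Ivy is a knight and Alice is a knave.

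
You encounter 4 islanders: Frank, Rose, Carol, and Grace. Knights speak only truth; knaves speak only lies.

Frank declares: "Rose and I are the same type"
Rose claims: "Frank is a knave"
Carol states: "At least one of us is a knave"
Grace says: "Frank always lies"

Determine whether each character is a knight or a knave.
Frank is a knave.
Rose is a knight.
Carol is a knight.
Grace is a knight.

Verification:
- Frank (knave) says "Rose and I are the same type" - this is FALSE (a lie) because Frank is a knave and Rose is a knight.
- Rose (knight) says "Frank is a knave" - this is TRUE because Frank is a knave.
- Carol (knight) says "At least one of us is a knave" - this is TRUE because Frank is a knave.
- Grace (knight) says "Frank always lies" - this is TRUE because Frank is a knave.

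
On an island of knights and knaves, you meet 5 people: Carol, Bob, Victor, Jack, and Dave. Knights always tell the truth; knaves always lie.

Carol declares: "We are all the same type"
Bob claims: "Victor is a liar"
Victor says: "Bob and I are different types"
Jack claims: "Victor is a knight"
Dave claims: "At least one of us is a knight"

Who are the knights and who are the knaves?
Carol is a knave.
Bob is a knave.
Victor is a knight.
Jack is a knight.
Dave is a knight.

Verification:
- Carol (knave) says "We are all the same type" - this is FALSE (a lie) because Victor, Jack, and Dave are knights and Carol and Bob are knaves.
- Bob (knave) says "Victor is a liar" - this is FALSE (a lie) because Victor is a knight.
- Victor (knight) says "Bob and I are different types" - this is TRUE because Victor is a knight and Bob is a knave.
- Jack (knight) says "Victor is a knight" - this is TRUE because Victor is a knight.
- Dave (knight) says "At least one of us is a knight" - this is TRUE because Victor, Jack, and Dave are knights.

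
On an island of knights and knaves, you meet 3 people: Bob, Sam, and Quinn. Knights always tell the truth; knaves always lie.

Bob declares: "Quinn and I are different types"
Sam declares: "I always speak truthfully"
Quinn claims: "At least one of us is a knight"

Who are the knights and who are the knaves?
Bob is a knave.
Sam is a knave.
Quinn is a knave.

Verification:
- Bob (knave) says "Quinn and I are different types" - this is FALSE (a lie) because Bob is a knave and Quinn is a knave.
- Sam (knave) says "I always speak truthfully" - this is FALSE (a lie) because Sam is a knave.
- Quinn (knave) says "At least one of us is a knight" - this is FALSE (a lie) because no one is a knight.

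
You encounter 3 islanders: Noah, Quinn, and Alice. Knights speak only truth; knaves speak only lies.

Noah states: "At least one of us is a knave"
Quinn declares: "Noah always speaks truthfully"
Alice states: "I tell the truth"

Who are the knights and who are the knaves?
Noah is a knight.
Quinn is a knight.
Alice is a knave.

Verification:
- Noah (knight) says "At least one of us is a knave" - this is TRUE because Alice is a knave.
- Quinn (knight) says "Noah always speaks truthfully" - this is TRUE because Noah is a knight.
- Alice (knave) says "I tell the truth" - this is FALSE (a lie) because Alice is a knave.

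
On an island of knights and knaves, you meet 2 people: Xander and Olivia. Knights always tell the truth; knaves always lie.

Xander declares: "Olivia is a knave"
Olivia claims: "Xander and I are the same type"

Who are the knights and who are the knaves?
Xander is a knight.
Olivia is a knave.

Verification:
- Xander (knight) says "Olivia is a knave" - this is TRUE because Olivia is a knave.
- Olivia (knave) says "Xander and I are the same type" - this is FALSE (a lie) because Olivia is a knave and Xander is a knight.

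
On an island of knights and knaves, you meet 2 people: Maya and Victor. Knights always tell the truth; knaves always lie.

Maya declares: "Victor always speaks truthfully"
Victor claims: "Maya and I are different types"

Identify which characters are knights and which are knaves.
Maya is a knave.
Victor is a knave.

Verification:
- Maya (knave) says "Victor always speaks truthfully" - this is FALSE (a lie) because Victor is a knave.
- Victor (knave) says "Maya and I are different types" - this is FALSE (a lie) because Victor is a knave and Maya is a knave.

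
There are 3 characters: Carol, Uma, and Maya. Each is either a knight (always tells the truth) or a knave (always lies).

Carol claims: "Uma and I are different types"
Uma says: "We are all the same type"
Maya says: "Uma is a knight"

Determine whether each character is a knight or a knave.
Carol is a knight.
Uma is a knave.
Maya is a knave.

Verification:
- Carol (knight) says "Uma and I are different types" - this is TRUE because Carol is a knight and Uma is a knave.
- Uma (knave) says "We are all the same type" - this is FALSE (a lie) because Carol is a knight and Uma and Maya are knaves.
- Maya (knave) says "Uma is a knight" - this is FALSE (a lie) because Uma is a knave.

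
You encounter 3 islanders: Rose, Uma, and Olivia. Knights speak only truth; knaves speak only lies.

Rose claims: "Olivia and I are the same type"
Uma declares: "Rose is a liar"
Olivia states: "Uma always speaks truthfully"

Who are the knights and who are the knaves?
Rose is a knave.
Uma is a knight.
Olivia is a knight.

Verification:
- Rose (knave) says "Olivia and I are the same type" - this is FALSE (a lie) because Rose is a knave and Olivia is a knight.
- Uma (knight) says "Rose is a liar" - this is TRUE because Rose is a knave.
- Olivia (knight) says "Uma always speaks truthfully" - this is TRUE because Uma is a knight.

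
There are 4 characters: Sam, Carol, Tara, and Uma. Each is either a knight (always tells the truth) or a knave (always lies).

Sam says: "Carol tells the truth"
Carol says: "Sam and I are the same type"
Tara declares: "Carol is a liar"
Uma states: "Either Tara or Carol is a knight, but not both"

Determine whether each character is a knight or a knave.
Sam is a knight.
Carol is a knight.
Tara is a knave.
Uma is a knight.

Verification:
- Sam (knight) says "Carol tells the truth" - this is TRUE because Carol is a knight.
- Carol (knight) says "Sam and I are the same type" - this is TRUE because Carol is a knight and Sam is a knight.
- Tara (knave) says "Carol is a liar" - this is FALSE (a lie) because Carol is a knight.
- Uma (knight) says "Either Tara or Carol is a knight, but not both" - this is TRUE because Tara is a knave and Carol is a knight.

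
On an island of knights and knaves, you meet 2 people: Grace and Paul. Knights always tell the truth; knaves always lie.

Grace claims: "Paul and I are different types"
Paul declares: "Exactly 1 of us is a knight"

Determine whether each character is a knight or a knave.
Grace is a knave.
Paul is a knave.

Verification:
- Grace (knave) says "Paul and I are different types" - this is FALSE (a lie) because Grace is a knave and Paul is a knave.
- Paul (knave) says "Exactly 1 of us is a knight" - this is FALSE (a lie) because there are 0 knights.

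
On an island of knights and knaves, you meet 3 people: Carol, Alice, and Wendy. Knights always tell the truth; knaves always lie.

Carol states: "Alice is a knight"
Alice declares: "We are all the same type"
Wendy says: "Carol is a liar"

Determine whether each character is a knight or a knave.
Carol is a knave.
Alice is a knave.
Wendy is a knight.

Verification:
- Carol (knave) says "Alice is a knight" - this is FALSE (a lie) because Alice is a knave.
- Alice (knave) says "We are all the same type" - this is FALSE (a lie) because Wendy is a knight and Carol and Alice are knaves.
- Wendy (knight) says "Carol is a liar" - this is TRUE because Carol is a knave.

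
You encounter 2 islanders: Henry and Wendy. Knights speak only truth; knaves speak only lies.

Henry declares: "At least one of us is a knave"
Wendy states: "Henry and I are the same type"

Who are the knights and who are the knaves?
Henry is a knight.
Wendy is a knave.

Verification:
- Henry (knight) says "At least one of us is a knave" - this is TRUE because Wendy is a knave.
- Wendy (knave) says "Henry and I are the same type" - this is FALSE (a lie) because Wendy is a knave and Henry is a knight.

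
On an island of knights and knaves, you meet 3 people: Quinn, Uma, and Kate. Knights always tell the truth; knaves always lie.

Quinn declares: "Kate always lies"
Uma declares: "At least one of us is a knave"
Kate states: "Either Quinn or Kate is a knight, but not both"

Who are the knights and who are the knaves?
Quinn is a knave.
Uma is a knight.
Kate is a knight.

Verification:
- Quinn (knave) says "Kate always lies" - this is FALSE (a lie) because Kate is a knight.
- Uma (knight) says "At least one of us is a knave" - this is TRUE because Quinn is a knave.
- Kate (knight) says "Either Quinn or Kate is a knight, but not both" - this is TRUE because Quinn is a knave and Kate is a knight.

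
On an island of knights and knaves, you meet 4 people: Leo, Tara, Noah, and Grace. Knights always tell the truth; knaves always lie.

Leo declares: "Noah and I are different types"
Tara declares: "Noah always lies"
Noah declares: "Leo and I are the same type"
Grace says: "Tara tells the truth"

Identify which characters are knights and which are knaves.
Leo is a knight.
Tara is a knight.
Noah is a knave.
Grace is a knight.

Verification:
- Leo (knight) says "Noah and I are different types" - this is TRUE because Leo is a knight and Noah is a knave.
- Tara (knight) says "Noah always lies" - this is TRUE because Noah is a knave.
- Noah (knave) says "Leo and I are the same type" - this is FALSE (a lie) because Noah is a knave and Leo is a knight.
- Grace (knight) says "Tara tells the truth" - this is TRUE because Tara is a knight.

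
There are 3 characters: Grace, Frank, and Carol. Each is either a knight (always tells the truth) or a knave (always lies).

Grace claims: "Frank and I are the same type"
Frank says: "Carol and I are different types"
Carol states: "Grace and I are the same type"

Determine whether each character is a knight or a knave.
Grace is a knight.
Frank is a knight.
Carol is a knave.

Verification:
- Grace (knight) says "Frank and I are the same type" - this is TRUE because Grace is a knight and Frank is a knight.
- Frank (knight) says "Carol and I are different types" - this is TRUE because Frank is a knight and Carol is a knave.
- Carol (knave) says "Grace and I are the same type" - this is FALSE (a lie) because Carol is a knave and Grace is a knight.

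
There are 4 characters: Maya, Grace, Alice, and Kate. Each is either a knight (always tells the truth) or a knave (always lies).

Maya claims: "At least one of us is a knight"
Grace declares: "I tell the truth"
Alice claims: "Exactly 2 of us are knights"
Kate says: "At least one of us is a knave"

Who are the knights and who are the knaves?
Maya is a knight.
Grace is a knight.
Alice is a knave.
Kate is a knight.

Verification:
- Maya (knight) says "At least one of us is a knight" - this is TRUE because Maya, Grace, and Kate are knights.
- Grace (knight) says "I tell the truth" - this is TRUE because Grace is a knight.
- Alice (knave) says "Exactly 2 of us are knights" - this is FALSE (a lie) because there are 3 knights.
- Kate (knight) says "At least one of us is a knave" - this is TRUE because Alice is a knave.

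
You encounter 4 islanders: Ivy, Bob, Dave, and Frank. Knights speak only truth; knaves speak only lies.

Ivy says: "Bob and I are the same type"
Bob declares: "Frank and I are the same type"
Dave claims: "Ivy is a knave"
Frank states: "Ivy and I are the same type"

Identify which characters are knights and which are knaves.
Ivy is a knight.
Bob is a knight.
Dave is a knave.
Frank is a knight.

Verification:
- Ivy (knight) says "Bob and I are the same type" - this is TRUE because Ivy is a knight and Bob is a knight.
- Bob (knight) says "Frank and I are the same type" - this is TRUE because Bob is a knight and Frank is a knight.
- Dave (knave) says "Ivy is a knave" - this is FALSE (a lie) because Ivy is a knight.
- Frank (knight) says "Ivy and I are the same type" - this is TRUE because Frank is a knight and Ivy is a knight.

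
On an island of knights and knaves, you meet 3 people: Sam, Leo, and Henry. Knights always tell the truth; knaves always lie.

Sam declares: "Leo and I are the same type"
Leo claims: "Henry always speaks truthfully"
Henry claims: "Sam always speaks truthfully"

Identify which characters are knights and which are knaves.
Sam is a knight.
Leo is a knight.
Henry is a knight.

Verification:
- Sam (knight) says "Leo and I are the same type" - this is TRUE because Sam is a knight and Leo is a knight.
- Leo (knight) says "Henry always speaks truthfully" - this is TRUE because Henry is a knight.
- Henry (knight) says "Sam always speaks truthfully" - this is TRUE because Sam is a knight.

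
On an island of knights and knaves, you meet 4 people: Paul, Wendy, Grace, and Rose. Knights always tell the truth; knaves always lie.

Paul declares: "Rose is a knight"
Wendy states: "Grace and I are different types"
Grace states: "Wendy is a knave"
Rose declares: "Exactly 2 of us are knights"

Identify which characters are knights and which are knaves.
Paul is a knave.
Wendy is a knight.
Grace is a knave.
Rose is a knave.

Verification:
- Paul (knave) says "Rose is a knight" - this is FALSE (a lie) because Rose is a knave.
- Wendy (knight) says "Grace and I are different types" - this is TRUE because Wendy is a knight and Grace is a knave.
- Grace (knave) says "Wendy is a knave" - this is FALSE (a lie) because Wendy is a knight.
- Rose (knave) says "Exactly 2 of us are knights" - this is FALSE (a lie) because there are 1 knights.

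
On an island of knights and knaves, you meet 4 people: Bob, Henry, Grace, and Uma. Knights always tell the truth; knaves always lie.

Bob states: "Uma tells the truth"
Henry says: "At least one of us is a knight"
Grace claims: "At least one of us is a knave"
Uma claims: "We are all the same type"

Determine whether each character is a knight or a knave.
Bob is a knave.
Henry is a knight.
Grace is a knight.
Uma is a knave.

Verification:
- Bob (knave) says "Uma tells the truth" - this is FALSE (a lie) because Uma is a knave.
- Henry (knight) says "At least one of us is a knight" - this is TRUE because Henry and Grace are knights.
- Grace (knight) says "At least one of us is a knave" - this is TRUE because Bob and Uma are knaves.
- Uma (knave) says "We are all the same type" - this is FALSE (a lie) because Henry and Grace are knights and Bob and Uma are knaves.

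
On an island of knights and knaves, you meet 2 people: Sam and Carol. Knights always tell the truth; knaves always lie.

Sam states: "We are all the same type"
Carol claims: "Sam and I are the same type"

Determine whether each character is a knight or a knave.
Sam is a knight.
Carol is a knight.

Verification:
- Sam (knight) says "We are all the same type" - this is TRUE because Sam and Carol are knights.
- Carol (knight) says "Sam and I are the same type" - this is TRUE because Carol is a knight and Sam is a knight.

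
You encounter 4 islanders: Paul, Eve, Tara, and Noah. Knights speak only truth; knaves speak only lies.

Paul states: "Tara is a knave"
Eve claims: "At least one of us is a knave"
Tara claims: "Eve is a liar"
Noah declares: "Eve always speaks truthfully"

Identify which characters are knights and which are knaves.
Paul is a knight.
Eve is a knight.
Tara is a knave.
Noah is a knight.

Verification:
- Paul (knight) says "Tara is a knave" - this is TRUE because Tara is a knave.
- Eve (knight) says "At least one of us is a knave" - this is TRUE because Tara is a knave.
- Tara (knave) says "Eve is a liar" - this is FALSE (a lie) because Eve is a knight.
- Noah (knight) says "Eve always speaks truthfully" - this is TRUE because Eve is a knight.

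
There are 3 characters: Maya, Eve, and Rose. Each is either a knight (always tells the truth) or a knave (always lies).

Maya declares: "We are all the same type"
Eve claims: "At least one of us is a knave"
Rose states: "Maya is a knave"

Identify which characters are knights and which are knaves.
Maya is a knave.
Eve is a knight.
Rose is a knight.

Verification:
- Maya (knave) says "We are all the same type" - this is FALSE (a lie) because Eve and Rose are knights and Maya is a knave.
- Eve (knight) says "At least one of us is a knave" - this is TRUE because Maya is a knave.
- Rose (knight) says "Maya is a knave" - this is TRUE because Maya is a knave.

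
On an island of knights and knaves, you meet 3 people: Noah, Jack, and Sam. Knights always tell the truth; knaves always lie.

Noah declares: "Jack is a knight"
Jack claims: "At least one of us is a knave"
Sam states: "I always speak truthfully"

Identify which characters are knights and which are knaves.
Noah is a knight.
Jack is a knight.
Sam is a knave.

Verification:
- Noah (knight) says "Jack is a knight" - this is TRUE because Jack is a knight.
- Jack (knight) says "At least one of us is a knave" - this is TRUE because Sam is a knave.
- Sam (knave) says "I always speak truthfully" - this is FALSE (a lie) because Sam is a knave.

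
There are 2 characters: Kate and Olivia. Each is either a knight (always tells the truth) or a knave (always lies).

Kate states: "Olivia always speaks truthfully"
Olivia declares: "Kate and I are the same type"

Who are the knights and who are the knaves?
Kate is a knight.
Olivia is a knight.

Verification:
- Kate (knight) says "Olivia always speaks truthfully" - this is TRUE because Olivia is a knight.
- Olivia (knight) says "Kate and I are the same type" - this is TRUE because Olivia is a knight and Kate is a knight.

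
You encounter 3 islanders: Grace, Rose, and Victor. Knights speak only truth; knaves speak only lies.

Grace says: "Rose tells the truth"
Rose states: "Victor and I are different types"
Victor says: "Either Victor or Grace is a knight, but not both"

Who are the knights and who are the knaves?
Grace is a knave.
Rose is a knave.
Victor is a knave.

Verification:
- Grace (knave) says "Rose tells the truth" - this is FALSE (a lie) because Rose is a knave.
- Rose (knave) says "Victor and I are different types" - this is FALSE (a lie) because Rose is a knave and Victor is a knave.
- Victor (knave) says "Either Victor or Grace is a knight, but not both" - this is FALSE (a lie) because Victor is a knave and Grace is a knave.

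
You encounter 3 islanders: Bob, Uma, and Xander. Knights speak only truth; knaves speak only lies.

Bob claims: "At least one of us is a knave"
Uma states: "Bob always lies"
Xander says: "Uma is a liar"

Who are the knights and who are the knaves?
Bob is a knight.
Uma is a knave.
Xander is a knight.

Verification:
- Bob (knight) says "At least one of us is a knave" - this is TRUE because Uma is a knave.
- Uma (knave) says "Bob always lies" - this is FALSE (a lie) because Bob is a knight.
- Xander (knight) says "Uma is a liar" - this is TRUE because Uma is a knave.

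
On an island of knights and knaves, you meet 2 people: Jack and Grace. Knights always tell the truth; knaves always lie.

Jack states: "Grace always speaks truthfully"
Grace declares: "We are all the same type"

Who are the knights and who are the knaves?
Jack is a knight.
Grace is a knight.

Verification:
- Jack (knight) says "Grace always speaks truthfully" - this is TRUE because Grace is a knight.
- Grace (knight) says "We are all the same type" - this is TRUE because Jack and Grace are knights.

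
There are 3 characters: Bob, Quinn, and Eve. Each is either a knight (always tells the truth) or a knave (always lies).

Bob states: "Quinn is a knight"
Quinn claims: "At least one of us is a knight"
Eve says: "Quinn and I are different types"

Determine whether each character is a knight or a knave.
Bob is a knave.
Quinn is a knave.
Eve is a knave.

Verification:
- Bob (knave) says "Quinn is a knight" - this is FALSE (a lie) because Quinn is a knave.
- Quinn (knave) says "At least one of us is a knight" - this is FALSE (a lie) because no one is a knight.
- Eve (knave) says "Quinn and I are different types" - this is FALSE (a lie) because Eve is a knave and Quinn is a knave.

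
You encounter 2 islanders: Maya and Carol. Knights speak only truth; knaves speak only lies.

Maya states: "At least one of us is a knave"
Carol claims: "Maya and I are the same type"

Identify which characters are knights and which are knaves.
Maya is a knight.
Carol is a knave.

Verification:
- Maya (knight) says "At least one of us is a knave" - this is TRUE because Carol is a knave.
- Carol (knave) says "Maya and I are the same type" - this is FALSE (a lie) because Carol is a knave and Maya is a knight.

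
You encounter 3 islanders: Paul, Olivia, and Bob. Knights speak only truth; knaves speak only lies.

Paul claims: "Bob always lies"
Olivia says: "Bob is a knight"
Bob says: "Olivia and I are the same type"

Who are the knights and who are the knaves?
Paul is a knave.
Olivia is a knight.
Bob is a knight.

Verification:
- Paul (knave) says "Bob always lies" - this is FALSE (a lie) because Bob is a knight.
- Olivia (knight) says "Bob is a knight" - this is TRUE because Bob is a knight.
- Bob (knight) says "Olivia and I are the same type" - this is TRUE because Bob is a knight and Olivia is a knight.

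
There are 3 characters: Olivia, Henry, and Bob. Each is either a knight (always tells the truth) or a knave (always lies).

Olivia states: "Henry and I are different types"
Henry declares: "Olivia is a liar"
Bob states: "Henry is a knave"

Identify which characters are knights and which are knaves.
Olivia is a knight.
Henry is a knave.
Bob is a knight.

Verification:
- Olivia (knight) says "Henry and I are different types" - this is TRUE because Olivia is a knight and Henry is a knave.
- Henry (knave) says "Olivia is a liar" - this is FALSE (a lie) because Olivia is a knight.
- Bob (knight) says "Henry is a knave" - this is TRUE because Henry is a knave.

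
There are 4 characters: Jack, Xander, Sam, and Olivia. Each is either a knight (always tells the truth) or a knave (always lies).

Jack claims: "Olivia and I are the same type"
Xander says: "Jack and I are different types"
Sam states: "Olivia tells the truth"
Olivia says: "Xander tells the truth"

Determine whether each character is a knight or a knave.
Jack is a knave.
Xander is a knight.
Sam is a knight.
Olivia is a knight.

Verification:
- Jack (knave) says "Olivia and I are the same type" - this is FALSE (a lie) because Jack is a knave and Olivia is a knight.
- Xander (knight) says "Jack and I are different types" - this is TRUE because Xander is a knight and Jack is a knave.
- Sam (knight) says "Olivia tells the truth" - this is TRUE because Olivia is a knight.
- Olivia (knight) says "Xander tells the truth" - this is TRUE because Xander is a knight.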